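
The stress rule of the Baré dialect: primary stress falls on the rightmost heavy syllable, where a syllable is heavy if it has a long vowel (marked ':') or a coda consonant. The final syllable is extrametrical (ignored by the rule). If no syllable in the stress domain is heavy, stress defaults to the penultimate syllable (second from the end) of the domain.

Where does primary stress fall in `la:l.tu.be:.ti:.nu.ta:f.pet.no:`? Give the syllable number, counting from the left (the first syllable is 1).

7

The final syllable (8, no:) is extrametrical; the stress domain is syllables 1–7.
Weights: 1 la:l H, 2 tu L, 3 be: H, 4 ti: H, 5 nu L, 6 ta:f H, 7 pet H.
Heavy syllables in the domain: 1, 3, 4, 6, 7. The rightmost is syllable 7 (pet).
Primary stress: syllable 7 → la:l.tu.be:.ti:.nu.ta:f.ˈpet.no:.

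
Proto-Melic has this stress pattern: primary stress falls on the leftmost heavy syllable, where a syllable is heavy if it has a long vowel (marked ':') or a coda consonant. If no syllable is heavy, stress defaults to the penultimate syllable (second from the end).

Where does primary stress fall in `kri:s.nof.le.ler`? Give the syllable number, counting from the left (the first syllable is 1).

1

Weights: 1 kri:s H, 2 nof H, 3 le L, 4 ler H.
Heavy syllables in the domain: 1, 2, 4. The leftmost is syllable 1 (kri:s).
Primary stress: syllable 1 → ˈkri:s.nof.le.ler.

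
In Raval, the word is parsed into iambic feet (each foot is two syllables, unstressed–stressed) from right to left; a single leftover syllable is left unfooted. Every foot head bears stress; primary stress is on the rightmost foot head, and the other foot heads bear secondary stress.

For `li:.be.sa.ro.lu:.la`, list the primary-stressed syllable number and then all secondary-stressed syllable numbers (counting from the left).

primary 6, secondary 2, 4

Parse right to left into iambic (σˈσ) feet: (li:.ˈbe) (sa.ˈro) (lu:.ˈla).
Foot heads (stressed positions): 2, 4, 6.
End Rule Rightmost: primary stress on the rightmost head = syllable 6.
Secondary stress on 2, 4: li:.ˌbe.sa.ˌro.lu:.ˈla.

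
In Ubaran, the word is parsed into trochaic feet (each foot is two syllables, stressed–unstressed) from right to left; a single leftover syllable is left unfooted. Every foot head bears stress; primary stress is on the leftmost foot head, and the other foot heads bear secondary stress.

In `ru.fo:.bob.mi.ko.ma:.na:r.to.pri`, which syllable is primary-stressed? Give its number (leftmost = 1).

2

Parse right to left into trochaic (ˈσσ) feet: ru (ˈfo:.bob) (ˈmi.ko) (ˈma:.na:r) (ˈto.pri). Syllable 1 is left unfooted.
Foot heads (stressed positions): 2, 4, 6, 8.
End Rule Leftmost: primary stress on the leftmost head = syllable 2.
Primary stress: syllable 2 → ru.ˈfo:.bob.mi.ko.ma:.na:r.to.pri.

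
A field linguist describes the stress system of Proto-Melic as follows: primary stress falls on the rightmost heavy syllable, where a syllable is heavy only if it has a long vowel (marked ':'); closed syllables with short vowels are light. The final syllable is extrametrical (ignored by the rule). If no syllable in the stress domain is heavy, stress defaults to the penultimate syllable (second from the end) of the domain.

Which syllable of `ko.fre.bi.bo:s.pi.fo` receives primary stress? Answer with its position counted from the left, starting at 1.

4

The final syllable (6, fo) is extrametrical; the stress domain is syllables 1–5.
Weights: 1 ko L, 2 fre L, 3 bi L, 4 bo:s H, 5 pi L.
Heavy syllables in the domain: 4. The rightmost is syllable 4 (bo:s).
Primary stress: syllable 4 → ko.fre.bi.ˈbo:s.pi.fo.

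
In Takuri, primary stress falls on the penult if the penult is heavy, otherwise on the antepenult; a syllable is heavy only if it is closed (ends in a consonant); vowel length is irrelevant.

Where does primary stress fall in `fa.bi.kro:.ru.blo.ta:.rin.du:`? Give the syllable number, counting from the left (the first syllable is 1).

Weights: 6 ta: L, 7 rin H, 8 du: L.
The penult (syllable 7, rin) is heavy, so it takes stress.
Primary stress: syllable 7 → fa.bi.kro:.ru.blo.ta:.ˈrin.du:.

7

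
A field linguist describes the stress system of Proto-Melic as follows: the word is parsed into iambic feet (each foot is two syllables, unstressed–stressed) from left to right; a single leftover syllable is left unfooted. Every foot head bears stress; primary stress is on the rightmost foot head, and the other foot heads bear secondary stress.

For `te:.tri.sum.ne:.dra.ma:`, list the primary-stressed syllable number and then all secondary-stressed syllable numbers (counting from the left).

primary 6, secondary 2, 4

Parse left to right into iambic (σˈσ) feet: (te:.ˈtri) (sum.ˈne:) (dra.ˈma:).
Foot heads (stressed positions): 2, 4, 6.
End Rule Rightmost: primary stress on the rightmost head = syllable 6.
Secondary stress on 2, 4: te:.ˌtri.sum.ˌne:.dra.ˈma:.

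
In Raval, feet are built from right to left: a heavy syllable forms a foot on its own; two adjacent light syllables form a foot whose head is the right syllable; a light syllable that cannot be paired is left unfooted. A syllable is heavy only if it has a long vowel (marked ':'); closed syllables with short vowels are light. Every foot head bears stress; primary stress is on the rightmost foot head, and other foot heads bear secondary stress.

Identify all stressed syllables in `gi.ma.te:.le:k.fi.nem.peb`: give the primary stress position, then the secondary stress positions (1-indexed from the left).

Weights: 1 gi L, 2 ma L, 3 te: H, 4 le:k H, 5 fi L, 6 nem L, 7 peb L.
Parse right to left (heavy = foot alone; LL = one foot; stranded L unfooted): (gi.ˈma) (ˈte:) (ˈle:k) fi (nem.ˈpeb).
Foot heads: 2, 3, 4, 7.
Primary stress on the rightmost head = syllable 7.
Secondary stress on 2, 3, 4: gi.ˌma.ˌte:.ˌle:k.fi.nem.ˈpeb.

primary 7, secondary 2, 3, 4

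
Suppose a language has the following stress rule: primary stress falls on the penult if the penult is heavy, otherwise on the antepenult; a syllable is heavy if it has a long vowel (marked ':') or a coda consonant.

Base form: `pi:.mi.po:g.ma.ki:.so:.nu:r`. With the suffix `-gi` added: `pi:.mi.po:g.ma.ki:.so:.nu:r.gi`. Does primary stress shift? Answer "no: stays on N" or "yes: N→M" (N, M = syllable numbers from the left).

Base `pi:.mi.po:g.ma.ki:.so:.nu:r` (7 syllables):
  Weights: 5 ki: H, 6 so: H, 7 nu:r H.
  The penult (syllable 6, so:) is heavy, so it takes stress.
  → primary stress on syllable 6.
Suffixed `pi:.mi.po:g.ma.ki:.so:.nu:r.gi` (8 syllables):
  Weights: 6 so: H, 7 nu:r H, 8 gi L.
  The penult (syllable 7, nu:r) is heavy, so it takes stress.
  → primary stress on syllable 7.

yes: 6→7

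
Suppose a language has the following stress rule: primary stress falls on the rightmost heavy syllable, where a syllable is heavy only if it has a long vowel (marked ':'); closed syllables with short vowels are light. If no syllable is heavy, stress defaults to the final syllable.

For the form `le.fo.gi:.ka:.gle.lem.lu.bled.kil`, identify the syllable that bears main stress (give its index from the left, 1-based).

Weights: 1 le L, 2 fo L, 3 gi: H, 4 ka: H, 5 gle L, 6 lem L, 7 lu L, 8 bled L, 9 kil L.
Heavy syllables in the domain: 3, 4. The rightmost is syllable 4 (ka:).
Primary stress: syllable 4 → le.fo.gi:.ˈka:.gle.lem.lu.bled.kil.

4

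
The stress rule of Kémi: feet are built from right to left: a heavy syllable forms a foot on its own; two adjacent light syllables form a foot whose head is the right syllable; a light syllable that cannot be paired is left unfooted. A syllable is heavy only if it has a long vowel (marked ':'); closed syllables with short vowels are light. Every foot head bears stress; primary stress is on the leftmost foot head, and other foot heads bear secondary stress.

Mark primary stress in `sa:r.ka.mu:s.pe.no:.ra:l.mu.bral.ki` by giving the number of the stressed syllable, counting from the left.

Weights: 1 sa:r H, 2 ka L, 3 mu:s H, 4 pe L, 5 no: H, 6 ra:l H, 7 mu L, 8 bral L, 9 ki L.
Parse right to left (heavy = foot alone; LL = one foot; stranded L unfooted): (ˈsa:r) ka (ˈmu:s) pe (ˈno:) (ˈra:l) mu (bral.ˈki).
Foot heads: 1, 3, 5, 6, 9.
Primary stress on the leftmost head = syllable 1.
Primary stress: syllable 1 → ˈsa:r.ka.mu:s.pe.no:.ra:l.mu.bral.ki.

1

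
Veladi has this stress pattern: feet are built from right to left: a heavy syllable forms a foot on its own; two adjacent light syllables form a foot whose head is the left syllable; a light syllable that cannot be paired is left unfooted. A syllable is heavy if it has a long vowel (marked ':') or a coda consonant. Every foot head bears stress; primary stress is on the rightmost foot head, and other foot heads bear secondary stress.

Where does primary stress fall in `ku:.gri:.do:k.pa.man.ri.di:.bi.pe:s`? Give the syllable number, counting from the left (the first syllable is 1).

9

Weights: 1 ku: H, 2 gri: H, 3 do:k H, 4 pa L, 5 man H, 6 ri L, 7 di: H, 8 bi L, 9 pe:s H.
Parse right to left (heavy = foot alone; LL = one foot; stranded L unfooted): (ˈku:) (ˈgri:) (ˈdo:k) pa (ˈman) ri (ˈdi:) bi (ˈpe:s).
Foot heads: 1, 2, 3, 5, 7, 9.
Primary stress on the rightmost head = syllable 9.
Primary stress: syllable 9 → ku:.gri:.do:k.pa.man.ri.di:.bi.ˈpe:s.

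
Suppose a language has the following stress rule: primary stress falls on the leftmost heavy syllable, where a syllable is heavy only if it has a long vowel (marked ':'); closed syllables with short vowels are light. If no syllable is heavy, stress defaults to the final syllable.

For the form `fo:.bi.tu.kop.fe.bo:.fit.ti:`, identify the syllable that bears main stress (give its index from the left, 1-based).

1

Weights: 1 fo: H, 2 bi L, 3 tu L, 4 kop L, 5 fe L, 6 bo: H, 7 fit L, 8 ti: H.
Heavy syllables in the domain: 1, 6, 8. The leftmost is syllable 1 (fo:).
Primary stress: syllable 1 → ˈfo:.bi.tu.kop.fe.bo:.fit.ti:.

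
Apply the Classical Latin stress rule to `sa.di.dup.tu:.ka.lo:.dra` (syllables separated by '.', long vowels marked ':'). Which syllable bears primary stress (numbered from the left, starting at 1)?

Classical Latin: stress the penult if heavy (long vowel or closed), else the antepenult.
Weights: 5 ka L, 6 lo: H, 7 dra L.
The penult (syllable 6, lo:) is heavy, so it takes stress.
Stress on syllable 6: sa.di.dup.tu:.ka.ˈlo:.dra.

6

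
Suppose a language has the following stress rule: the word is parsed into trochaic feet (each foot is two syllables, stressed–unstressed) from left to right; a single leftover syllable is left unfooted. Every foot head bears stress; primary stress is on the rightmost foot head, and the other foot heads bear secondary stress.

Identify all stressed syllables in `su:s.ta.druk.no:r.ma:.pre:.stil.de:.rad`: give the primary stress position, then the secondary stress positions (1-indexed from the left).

Parse left to right into trochaic (ˈσσ) feet: (ˈsu:s.ta) (ˈdruk.no:r) (ˈma:.pre:) (ˈstil.de:) rad. Syllable 9 is left unfooted.
Foot heads (stressed positions): 1, 3, 5, 7.
End Rule Rightmost: primary stress on the rightmost head = syllable 7.
Secondary stress on 1, 3, 5: ˌsu:s.ta.ˌdruk.no:r.ˌma:.pre:.ˈstil.de:.rad.

primary 7, secondary 1, 3, 5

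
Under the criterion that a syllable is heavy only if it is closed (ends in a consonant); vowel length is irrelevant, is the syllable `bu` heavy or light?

`bu`: short vowel, open (no coda). Open (no coda) → light.

light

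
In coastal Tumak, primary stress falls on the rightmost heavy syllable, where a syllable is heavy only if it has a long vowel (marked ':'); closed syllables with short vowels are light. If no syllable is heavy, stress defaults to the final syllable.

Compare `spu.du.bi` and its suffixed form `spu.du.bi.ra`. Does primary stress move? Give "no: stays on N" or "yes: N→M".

yes: 3→4

Base `spu.du.bi` (3 syllables):
  Weights: 1 spu L, 2 du L, 3 bi L.
  No heavy syllable in the domain; default to the final syllable = syllable 3.
  → primary stress on syllable 3.
Suffixed `spu.du.bi.ra` (4 syllables):
  Weights: 1 spu L, 2 du L, 3 bi L, 4 ra L.
  No heavy syllable in the domain; default to the final syllable = syllable 4.
  → primary stress on syllable 4.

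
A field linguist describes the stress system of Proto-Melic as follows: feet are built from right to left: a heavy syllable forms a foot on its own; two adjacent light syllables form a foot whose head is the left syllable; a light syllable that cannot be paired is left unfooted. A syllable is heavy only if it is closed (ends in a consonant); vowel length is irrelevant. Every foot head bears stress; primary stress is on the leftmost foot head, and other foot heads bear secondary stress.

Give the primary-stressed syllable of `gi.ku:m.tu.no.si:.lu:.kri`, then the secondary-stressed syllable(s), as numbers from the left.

Weights: 1 gi L, 2 ku:m H, 3 tu L, 4 no L, 5 si: L, 6 lu: L, 7 kri L.
Parse right to left (heavy = foot alone; LL = one foot; stranded L unfooted): gi (ˈku:m) tu (ˈno.si:) (ˈlu:.kri).
Foot heads: 2, 4, 6.
Primary stress on the leftmost head = syllable 2.
Secondary stress on 4, 6: gi.ˈku:m.tu.ˌno.si:.ˌlu:.kri.

primary 2, secondary 4, 6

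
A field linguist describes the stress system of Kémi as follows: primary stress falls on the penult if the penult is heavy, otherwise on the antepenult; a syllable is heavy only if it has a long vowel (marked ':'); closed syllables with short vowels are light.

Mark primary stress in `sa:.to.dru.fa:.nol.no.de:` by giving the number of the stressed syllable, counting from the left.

5

Weights: 5 nol L, 6 no L, 7 de: H.
The penult (syllable 6, no) is light, so stress falls on the antepenult (syllable 5, nol).
Primary stress: syllable 5 → sa:.to.dru.fa:.ˈnol.no.de:.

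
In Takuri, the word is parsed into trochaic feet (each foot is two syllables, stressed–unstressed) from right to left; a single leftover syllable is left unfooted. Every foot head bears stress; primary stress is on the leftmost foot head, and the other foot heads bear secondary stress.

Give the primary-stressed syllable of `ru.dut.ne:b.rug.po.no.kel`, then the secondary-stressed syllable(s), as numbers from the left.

primary 2, secondary 4, 6

Parse right to left into trochaic (ˈσσ) feet: ru (ˈdut.ne:b) (ˈrug.po) (ˈno.kel). Syllable 1 is left unfooted.
Foot heads (stressed positions): 2, 4, 6.
End Rule Leftmost: primary stress on the leftmost head = syllable 2.
Secondary stress on 4, 6: ru.ˈdut.ne:b.ˌrug.po.ˌno.kel.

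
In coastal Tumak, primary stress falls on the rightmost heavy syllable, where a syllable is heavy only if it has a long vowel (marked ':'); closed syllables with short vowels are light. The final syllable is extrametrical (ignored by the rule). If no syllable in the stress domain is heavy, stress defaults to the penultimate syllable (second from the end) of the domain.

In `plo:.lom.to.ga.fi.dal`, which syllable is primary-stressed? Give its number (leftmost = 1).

1

The final syllable (6, dal) is extrametrical; the stress domain is syllables 1–5.
Weights: 1 plo: H, 2 lom L, 3 to L, 4 ga L, 5 fi L.
Heavy syllables in the domain: 1. The rightmost is syllable 1 (plo:).
Primary stress: syllable 1 → ˈplo:.lom.to.ga.fi.dal.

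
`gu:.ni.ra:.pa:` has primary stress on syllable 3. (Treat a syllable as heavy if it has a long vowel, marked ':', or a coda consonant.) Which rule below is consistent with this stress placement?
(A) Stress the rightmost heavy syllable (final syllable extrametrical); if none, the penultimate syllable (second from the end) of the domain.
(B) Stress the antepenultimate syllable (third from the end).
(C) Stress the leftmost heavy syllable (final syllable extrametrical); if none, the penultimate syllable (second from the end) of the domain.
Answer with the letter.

A

Rule A → syllable 3 ✓.
Rule B → syllable 2 (observed: 3).
Rule C → syllable 1 (observed: 3).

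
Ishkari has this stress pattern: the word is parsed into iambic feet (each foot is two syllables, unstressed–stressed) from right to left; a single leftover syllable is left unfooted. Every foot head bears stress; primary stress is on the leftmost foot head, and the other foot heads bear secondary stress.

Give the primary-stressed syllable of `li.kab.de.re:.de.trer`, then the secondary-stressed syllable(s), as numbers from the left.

primary 2, secondary 4, 6

Parse right to left into iambic (σˈσ) feet: (li.ˈkab) (de.ˈre:) (de.ˈtrer).
Foot heads (stressed positions): 2, 4, 6.
End Rule Leftmost: primary stress on the leftmost head = syllable 2.
Secondary stress on 4, 6: li.ˈkab.de.ˌre:.de.ˌtrer.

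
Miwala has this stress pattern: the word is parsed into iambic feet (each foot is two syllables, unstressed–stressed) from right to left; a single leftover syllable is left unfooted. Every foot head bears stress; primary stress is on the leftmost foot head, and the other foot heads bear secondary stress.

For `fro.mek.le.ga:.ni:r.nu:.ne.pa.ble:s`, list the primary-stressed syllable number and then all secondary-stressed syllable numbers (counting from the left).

primary 3, secondary 5, 7, 9

Parse right to left into iambic (σˈσ) feet: fro (mek.ˈle) (ga:.ˈni:r) (nu:.ˈne) (pa.ˈble:s). Syllable 1 is left unfooted.
Foot heads (stressed positions): 3, 5, 7, 9.
End Rule Leftmost: primary stress on the leftmost head = syllable 3.
Secondary stress on 5, 7, 9: fro.mek.ˈle.ga:.ˌni:r.nu:.ˌne.pa.ˌble:s.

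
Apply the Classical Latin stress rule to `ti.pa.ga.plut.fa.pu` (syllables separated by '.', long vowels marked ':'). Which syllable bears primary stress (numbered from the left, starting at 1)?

4

Classical Latin: stress the penult if heavy (long vowel or closed), else the antepenult.
Weights: 4 plut H, 5 fa L, 6 pu L.
The penult (syllable 5, fa) is light, so stress falls on the antepenult (syllable 4, plut).
Stress on syllable 4: ti.pa.ga.ˈplut.fa.pu.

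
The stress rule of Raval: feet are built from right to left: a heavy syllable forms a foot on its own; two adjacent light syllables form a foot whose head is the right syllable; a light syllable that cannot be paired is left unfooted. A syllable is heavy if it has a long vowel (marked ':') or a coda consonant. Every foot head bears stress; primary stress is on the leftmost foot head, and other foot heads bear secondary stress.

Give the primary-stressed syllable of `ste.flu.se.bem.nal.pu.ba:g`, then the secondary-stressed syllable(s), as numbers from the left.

primary 3, secondary 4, 5, 7

Weights: 1 ste L, 2 flu L, 3 se L, 4 bem H, 5 nal H, 6 pu L, 7 ba:g H.
Parse right to left (heavy = foot alone; LL = one foot; stranded L unfooted): ste (flu.ˈse) (ˈbem) (ˈnal) pu (ˈba:g).
Foot heads: 3, 4, 5, 7.
Primary stress on the leftmost head = syllable 3.
Secondary stress on 4, 5, 7: ste.flu.ˈse.ˌbem.ˌnal.pu.ˌba:g.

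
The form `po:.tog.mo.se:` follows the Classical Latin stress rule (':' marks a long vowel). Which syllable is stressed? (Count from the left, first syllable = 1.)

Classical Latin: stress the penult if heavy (long vowel or closed), else the antepenult.
Weights: 2 tog H, 3 mo L, 4 se: H.
The penult (syllable 3, mo) is light, so stress falls on the antepenult (syllable 2, tog).
Stress on syllable 2: po:.ˈtog.mo.se:.

2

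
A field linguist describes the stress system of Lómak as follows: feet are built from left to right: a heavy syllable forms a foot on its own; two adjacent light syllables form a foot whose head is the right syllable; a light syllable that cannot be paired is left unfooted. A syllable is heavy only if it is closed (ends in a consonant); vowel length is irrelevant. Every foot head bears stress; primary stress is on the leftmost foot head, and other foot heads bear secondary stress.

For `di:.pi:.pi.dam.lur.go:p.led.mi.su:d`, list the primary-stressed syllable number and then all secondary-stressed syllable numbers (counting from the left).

primary 2, secondary 4, 5, 6, 7, 9

Weights: 1 di: L, 2 pi: L, 3 pi L, 4 dam H, 5 lur H, 6 go:p H, 7 led H, 8 mi L, 9 su:d H.
Parse left to right (heavy = foot alone; LL = one foot; stranded L unfooted): (di:.ˈpi:) pi (ˈdam) (ˈlur) (ˈgo:p) (ˈled) mi (ˈsu:d).
Foot heads: 2, 4, 5, 6, 7, 9.
Primary stress on the leftmost head = syllable 2.
Secondary stress on 4, 5, 6, 7, 9: di:.ˈpi:.pi.ˌdam.ˌlur.ˌgo:p.ˌled.mi.ˌsu:d.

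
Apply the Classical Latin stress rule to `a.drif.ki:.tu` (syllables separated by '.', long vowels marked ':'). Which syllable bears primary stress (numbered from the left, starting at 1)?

Classical Latin: stress the penult if heavy (long vowel or closed), else the antepenult.
Weights: 2 drif H, 3 ki: H, 4 tu L.
The penult (syllable 3, ki:) is heavy, so it takes stress.
Stress on syllable 3: a.drif.ˈki:.tu.

3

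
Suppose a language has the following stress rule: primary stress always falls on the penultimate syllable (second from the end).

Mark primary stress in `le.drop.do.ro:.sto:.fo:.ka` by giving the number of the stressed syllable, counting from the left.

The word has 7 syllables; the penultimate syllable (second from the end) is syllable 6 (fo:).
Primary stress: syllable 6 → le.drop.do.ro:.sto:.ˈfo:.ka.

6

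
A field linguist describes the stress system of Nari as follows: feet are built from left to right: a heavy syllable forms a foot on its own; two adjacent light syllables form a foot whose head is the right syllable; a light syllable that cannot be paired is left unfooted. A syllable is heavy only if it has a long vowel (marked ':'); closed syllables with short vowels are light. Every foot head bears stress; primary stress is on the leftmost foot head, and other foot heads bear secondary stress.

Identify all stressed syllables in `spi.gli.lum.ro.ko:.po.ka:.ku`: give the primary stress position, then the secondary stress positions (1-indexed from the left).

primary 2, secondary 4, 5, 7

Weights: 1 spi L, 2 gli L, 3 lum L, 4 ro L, 5 ko: H, 6 po L, 7 ka: H, 8 ku L.
Parse left to right (heavy = foot alone; LL = one foot; stranded L unfooted): (spi.ˈgli) (lum.ˈro) (ˈko:) po (ˈka:) ku.
Foot heads: 2, 4, 5, 7.
Primary stress on the leftmost head = syllable 2.
Secondary stress on 4, 5, 7: spi.ˈgli.lum.ˌro.ˌko:.po.ˌka:.ku.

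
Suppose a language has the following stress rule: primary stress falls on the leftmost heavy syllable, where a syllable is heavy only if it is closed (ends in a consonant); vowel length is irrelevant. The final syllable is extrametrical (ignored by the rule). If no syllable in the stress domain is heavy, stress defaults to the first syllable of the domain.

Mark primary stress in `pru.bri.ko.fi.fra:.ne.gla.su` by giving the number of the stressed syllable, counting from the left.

1

The final syllable (8, su) is extrametrical; the stress domain is syllables 1–7.
Weights: 1 pru L, 2 bri L, 3 ko L, 4 fi L, 5 fra: L, 6 ne L, 7 gla L.
No heavy syllable in the domain; default to the first syllable of the domain = syllable 1.
Primary stress: syllable 1 → ˈpru.bri.ko.fi.fra:.ne.gla.su.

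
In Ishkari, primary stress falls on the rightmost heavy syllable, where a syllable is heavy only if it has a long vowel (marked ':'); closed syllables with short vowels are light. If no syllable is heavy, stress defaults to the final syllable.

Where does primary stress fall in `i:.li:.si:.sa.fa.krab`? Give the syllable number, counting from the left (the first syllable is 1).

Weights: 1 i: H, 2 li: H, 3 si: H, 4 sa L, 5 fa L, 6 krab L.
Heavy syllables in the domain: 1, 2, 3. The rightmost is syllable 3 (si:).
Primary stress: syllable 3 → i:.li:.ˈsi:.sa.fa.krab.

3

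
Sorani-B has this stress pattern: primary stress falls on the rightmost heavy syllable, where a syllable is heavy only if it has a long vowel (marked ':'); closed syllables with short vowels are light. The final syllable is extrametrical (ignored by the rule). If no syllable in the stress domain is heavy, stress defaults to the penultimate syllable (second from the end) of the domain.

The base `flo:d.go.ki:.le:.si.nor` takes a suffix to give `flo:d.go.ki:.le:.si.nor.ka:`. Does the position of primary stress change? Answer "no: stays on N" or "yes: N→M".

Base `flo:d.go.ki:.le:.si.nor` (6 syllables):
  The final syllable (6, nor) is extrametrical; the stress domain is syllables 1–5.
  Weights: 1 flo:d H, 2 go L, 3 ki: H, 4 le: H, 5 si L.
  Heavy syllables in the domain: 1, 3, 4. The rightmost is syllable 4 (le:).
  → primary stress on syllable 4.
Suffixed `flo:d.go.ki:.le:.si.nor.ka:` (7 syllables):
  The final syllable (7, ka:) is extrametrical; the stress domain is syllables 1–6.
  Weights: 1 flo:d H, 2 go L, 3 ki: H, 4 le: H, 5 si L, 6 nor L.
  Heavy syllables in the domain: 1, 3, 4. The rightmost is syllable 4 (le:).
  → primary stress on syllable 4.

no: stays on 4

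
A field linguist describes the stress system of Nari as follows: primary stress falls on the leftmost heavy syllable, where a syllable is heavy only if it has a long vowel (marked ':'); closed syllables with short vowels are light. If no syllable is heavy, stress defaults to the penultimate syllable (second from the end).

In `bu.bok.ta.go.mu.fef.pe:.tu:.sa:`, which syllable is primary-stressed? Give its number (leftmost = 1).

7

Weights: 1 bu L, 2 bok L, 3 ta L, 4 go L, 5 mu L, 6 fef L, 7 pe: H, 8 tu: H, 9 sa: H.
Heavy syllables in the domain: 7, 8, 9. The leftmost is syllable 7 (pe:).
Primary stress: syllable 7 → bu.bok.ta.go.mu.fef.ˈpe:.tu:.sa:.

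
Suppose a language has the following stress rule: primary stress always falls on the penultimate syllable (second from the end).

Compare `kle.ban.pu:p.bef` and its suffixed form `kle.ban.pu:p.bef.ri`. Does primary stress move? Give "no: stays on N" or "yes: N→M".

Base `kle.ban.pu:p.bef` (4 syllables):
  The word has 4 syllables; the penultimate syllable (second from the end) is syllable 3 (pu:p).
  → primary stress on syllable 3.
Suffixed `kle.ban.pu:p.bef.ri` (5 syllables):
  The word has 5 syllables; the penultimate syllable (second from the end) is syllable 4 (bef).
  → primary stress on syllable 4.

yes: 3→4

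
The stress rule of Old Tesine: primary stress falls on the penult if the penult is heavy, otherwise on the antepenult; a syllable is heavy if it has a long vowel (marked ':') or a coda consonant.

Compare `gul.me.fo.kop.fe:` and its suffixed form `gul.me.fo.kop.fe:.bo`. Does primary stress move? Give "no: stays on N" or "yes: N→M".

yes: 4→5

Base `gul.me.fo.kop.fe:` (5 syllables):
  Weights: 3 fo L, 4 kop H, 5 fe: H.
  The penult (syllable 4, kop) is heavy, so it takes stress.
  → primary stress on syllable 4.
Suffixed `gul.me.fo.kop.fe:.bo` (6 syllables):
  Weights: 4 kop H, 5 fe: H, 6 bo L.
  The penult (syllable 5, fe:) is heavy, so it takes stress.
  → primary stress on syllable 5.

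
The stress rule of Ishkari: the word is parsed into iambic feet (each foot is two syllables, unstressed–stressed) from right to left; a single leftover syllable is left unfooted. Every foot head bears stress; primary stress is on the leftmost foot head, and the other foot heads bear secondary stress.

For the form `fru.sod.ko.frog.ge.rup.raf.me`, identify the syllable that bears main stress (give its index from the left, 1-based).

Parse right to left into iambic (σˈσ) feet: (fru.ˈsod) (ko.ˈfrog) (ge.ˈrup) (raf.ˈme).
Foot heads (stressed positions): 2, 4, 6, 8.
End Rule Leftmost: primary stress on the leftmost head = syllable 2.
Primary stress: syllable 2 → fru.ˈsod.ko.frog.ge.rup.raf.me.

2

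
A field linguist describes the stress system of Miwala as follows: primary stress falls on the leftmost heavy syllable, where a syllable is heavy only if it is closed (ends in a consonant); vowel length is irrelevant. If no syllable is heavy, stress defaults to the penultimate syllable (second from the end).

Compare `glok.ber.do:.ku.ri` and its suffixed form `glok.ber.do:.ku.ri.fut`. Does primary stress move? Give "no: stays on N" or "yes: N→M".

Base `glok.ber.do:.ku.ri` (5 syllables):
  Weights: 1 glok H, 2 ber H, 3 do: L, 4 ku L, 5 ri L.
  Heavy syllables in the domain: 1, 2. The leftmost is syllable 1 (glok).
  → primary stress on syllable 1.
Suffixed `glok.ber.do:.ku.ri.fut` (6 syllables):
  Weights: 1 glok H, 2 ber H, 3 do: L, 4 ku L, 5 ri L, 6 fut H.
  Heavy syllables in the domain: 1, 2, 6. The leftmost is syllable 1 (glok).
  → primary stress on syllable 1.

no: stays on 1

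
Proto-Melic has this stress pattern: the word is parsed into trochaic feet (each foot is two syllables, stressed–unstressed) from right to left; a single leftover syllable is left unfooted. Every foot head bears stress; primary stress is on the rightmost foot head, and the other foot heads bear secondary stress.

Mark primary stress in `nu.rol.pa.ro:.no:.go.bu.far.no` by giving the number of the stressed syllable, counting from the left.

Parse right to left into trochaic (ˈσσ) feet: nu (ˈrol.pa) (ˈro:.no:) (ˈgo.bu) (ˈfar.no). Syllable 1 is left unfooted.
Foot heads (stressed positions): 2, 4, 6, 8.
End Rule Rightmost: primary stress on the rightmost head = syllable 8.
Primary stress: syllable 8 → nu.rol.pa.ro:.no:.go.bu.ˈfar.no.

8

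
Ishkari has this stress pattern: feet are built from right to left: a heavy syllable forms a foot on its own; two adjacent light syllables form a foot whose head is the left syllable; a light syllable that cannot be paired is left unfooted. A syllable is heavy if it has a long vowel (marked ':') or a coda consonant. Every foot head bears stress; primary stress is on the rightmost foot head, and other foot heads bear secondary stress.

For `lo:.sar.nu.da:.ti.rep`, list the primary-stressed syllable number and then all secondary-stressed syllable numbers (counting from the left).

Weights: 1 lo: H, 2 sar H, 3 nu L, 4 da: H, 5 ti L, 6 rep H.
Parse right to left (heavy = foot alone; LL = one foot; stranded L unfooted): (ˈlo:) (ˈsar) nu (ˈda:) ti (ˈrep).
Foot heads: 1, 2, 4, 6.
Primary stress on the rightmost head = syllable 6.
Secondary stress on 1, 2, 4: ˌlo:.ˌsar.nu.ˌda:.ti.ˈrep.

primary 6, secondary 1, 2, 4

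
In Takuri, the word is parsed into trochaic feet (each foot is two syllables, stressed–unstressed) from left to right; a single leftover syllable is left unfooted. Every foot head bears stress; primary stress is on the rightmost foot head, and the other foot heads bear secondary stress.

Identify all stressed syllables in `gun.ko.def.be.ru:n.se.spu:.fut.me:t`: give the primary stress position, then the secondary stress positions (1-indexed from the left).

primary 7, secondary 1, 3, 5

Parse left to right into trochaic (ˈσσ) feet: (ˈgun.ko) (ˈdef.be) (ˈru:n.se) (ˈspu:.fut) me:t. Syllable 9 is left unfooted.
Foot heads (stressed positions): 1, 3, 5, 7.
End Rule Rightmost: primary stress on the rightmost head = syllable 7.
Secondary stress on 1, 3, 5: ˌgun.ko.ˌdef.be.ˌru:n.se.ˈspu:.fut.me:t.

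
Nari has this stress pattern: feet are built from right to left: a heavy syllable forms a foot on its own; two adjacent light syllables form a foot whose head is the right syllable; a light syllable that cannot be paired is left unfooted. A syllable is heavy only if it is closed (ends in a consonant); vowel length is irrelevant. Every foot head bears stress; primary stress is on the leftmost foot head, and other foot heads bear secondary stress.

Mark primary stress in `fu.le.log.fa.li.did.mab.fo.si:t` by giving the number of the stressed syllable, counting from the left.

Weights: 1 fu L, 2 le L, 3 log H, 4 fa L, 5 li L, 6 did H, 7 mab H, 8 fo L, 9 si:t H.
Parse right to left (heavy = foot alone; LL = one foot; stranded L unfooted): (fu.ˈle) (ˈlog) (fa.ˈli) (ˈdid) (ˈmab) fo (ˈsi:t).
Foot heads: 2, 3, 5, 6, 7, 9.
Primary stress on the leftmost head = syllable 2.
Primary stress: syllable 2 → fu.ˈle.log.fa.li.did.mab.fo.si:t.

2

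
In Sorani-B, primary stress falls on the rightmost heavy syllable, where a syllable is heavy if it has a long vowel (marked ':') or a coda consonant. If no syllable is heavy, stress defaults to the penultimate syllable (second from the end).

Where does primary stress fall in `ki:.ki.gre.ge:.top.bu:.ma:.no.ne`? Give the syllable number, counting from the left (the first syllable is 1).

7

Weights: 1 ki: H, 2 ki L, 3 gre L, 4 ge: H, 5 top H, 6 bu: H, 7 ma: H, 8 no L, 9 ne L.
Heavy syllables in the domain: 1, 4, 5, 6, 7. The rightmost is syllable 7 (ma:).
Primary stress: syllable 7 → ki:.ki.gre.ge:.top.bu:.ˈma:.no.ne.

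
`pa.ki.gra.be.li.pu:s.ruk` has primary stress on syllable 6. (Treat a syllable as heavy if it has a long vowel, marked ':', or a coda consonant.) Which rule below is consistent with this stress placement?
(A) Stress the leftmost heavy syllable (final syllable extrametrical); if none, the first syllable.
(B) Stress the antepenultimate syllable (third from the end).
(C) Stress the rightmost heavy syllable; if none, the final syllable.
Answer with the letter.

Rule A → syllable 6 ✓.
Rule B → syllable 5 (observed: 6).
Rule C → syllable 7 (observed: 6).

A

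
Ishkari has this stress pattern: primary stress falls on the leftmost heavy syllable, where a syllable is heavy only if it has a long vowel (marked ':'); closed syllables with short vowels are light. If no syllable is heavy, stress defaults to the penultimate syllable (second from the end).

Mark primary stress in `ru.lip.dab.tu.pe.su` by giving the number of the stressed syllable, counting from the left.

Weights: 1 ru L, 2 lip L, 3 dab L, 4 tu L, 5 pe L, 6 su L.
No heavy syllable in the domain; default to the penultimate syllable (second from the end) = syllable 5.
Primary stress: syllable 5 → ru.lip.dab.tu.ˈpe.su.

5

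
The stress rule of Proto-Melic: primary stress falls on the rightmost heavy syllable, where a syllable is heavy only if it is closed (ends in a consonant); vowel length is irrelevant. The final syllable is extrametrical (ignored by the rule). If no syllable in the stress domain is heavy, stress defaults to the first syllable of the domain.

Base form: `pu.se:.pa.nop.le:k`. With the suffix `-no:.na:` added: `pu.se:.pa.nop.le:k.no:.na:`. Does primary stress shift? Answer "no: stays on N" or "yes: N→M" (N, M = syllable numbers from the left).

yes: 4→5

Base `pu.se:.pa.nop.le:k` (5 syllables):
  The final syllable (5, le:k) is extrametrical; the stress domain is syllables 1–4.
  Weights: 1 pu L, 2 se: L, 3 pa L, 4 nop H.
  Heavy syllables in the domain: 4. The rightmost is syllable 4 (nop).
  → primary stress on syllable 4.
Suffixed `pu.se:.pa.nop.le:k.no:.na:` (7 syllables):
  The final syllable (7, na:) is extrametrical; the stress domain is syllables 1–6.
  Weights: 1 pu L, 2 se: L, 3 pa L, 4 nop H, 5 le:k H, 6 no: L.
  Heavy syllables in the domain: 4, 5. The rightmost is syllable 5 (le:k).
  → primary stress on syllable 5.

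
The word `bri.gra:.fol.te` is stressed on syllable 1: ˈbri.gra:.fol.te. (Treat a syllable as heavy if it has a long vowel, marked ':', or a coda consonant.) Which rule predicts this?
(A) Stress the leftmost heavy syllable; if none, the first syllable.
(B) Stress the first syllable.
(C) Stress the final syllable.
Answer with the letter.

B

Rule A → syllable 2 (observed: 1).
Rule B → syllable 1 ✓.
Rule C → syllable 4 (observed: 1).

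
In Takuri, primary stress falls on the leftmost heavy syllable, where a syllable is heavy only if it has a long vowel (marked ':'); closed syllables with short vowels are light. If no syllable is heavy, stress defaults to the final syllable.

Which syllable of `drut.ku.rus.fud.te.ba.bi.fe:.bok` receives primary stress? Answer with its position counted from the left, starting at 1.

Weights: 1 drut L, 2 ku L, 3 rus L, 4 fud L, 5 te L, 6 ba L, 7 bi L, 8 fe: H, 9 bok L.
Heavy syllables in the domain: 8. The leftmost is syllable 8 (fe:).
Primary stress: syllable 8 → drut.ku.rus.fud.te.ba.bi.ˈfe:.bok.

8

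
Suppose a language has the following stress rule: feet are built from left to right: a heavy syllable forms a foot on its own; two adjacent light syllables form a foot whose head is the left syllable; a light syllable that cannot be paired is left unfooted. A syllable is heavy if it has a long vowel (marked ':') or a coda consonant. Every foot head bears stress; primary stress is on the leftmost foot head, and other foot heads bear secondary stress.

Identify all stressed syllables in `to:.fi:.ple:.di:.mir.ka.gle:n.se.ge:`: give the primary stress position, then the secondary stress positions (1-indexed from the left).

Weights: 1 to: H, 2 fi: H, 3 ple: H, 4 di: H, 5 mir H, 6 ka L, 7 gle:n H, 8 se L, 9 ge: H.
Parse left to right (heavy = foot alone; LL = one foot; stranded L unfooted): (ˈto:) (ˈfi:) (ˈple:) (ˈdi:) (ˈmir) ka (ˈgle:n) se (ˈge:).
Foot heads: 1, 2, 3, 4, 5, 7, 9.
Primary stress on the leftmost head = syllable 1.
Secondary stress on 2, 3, 4, 5, 7, 9: ˈto:.ˌfi:.ˌple:.ˌdi:.ˌmir.ka.ˌgle:n.se.ˌge:.

primary 1, secondary 2, 3, 4, 5, 7, 9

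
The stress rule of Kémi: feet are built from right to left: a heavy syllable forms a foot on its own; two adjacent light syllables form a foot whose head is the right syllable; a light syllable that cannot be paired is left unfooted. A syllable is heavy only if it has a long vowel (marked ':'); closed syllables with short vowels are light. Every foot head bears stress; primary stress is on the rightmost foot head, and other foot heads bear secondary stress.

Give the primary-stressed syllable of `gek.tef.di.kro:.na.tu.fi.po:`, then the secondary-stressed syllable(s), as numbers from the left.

primary 8, secondary 3, 4, 7

Weights: 1 gek L, 2 tef L, 3 di L, 4 kro: H, 5 na L, 6 tu L, 7 fi L, 8 po: H.
Parse right to left (heavy = foot alone; LL = one foot; stranded L unfooted): gek (tef.ˈdi) (ˈkro:) na (tu.ˈfi) (ˈpo:).
Foot heads: 3, 4, 7, 8.
Primary stress on the rightmost head = syllable 8.
Secondary stress on 3, 4, 7: gek.tef.ˌdi.ˌkro:.na.tu.ˌfi.ˈpo:.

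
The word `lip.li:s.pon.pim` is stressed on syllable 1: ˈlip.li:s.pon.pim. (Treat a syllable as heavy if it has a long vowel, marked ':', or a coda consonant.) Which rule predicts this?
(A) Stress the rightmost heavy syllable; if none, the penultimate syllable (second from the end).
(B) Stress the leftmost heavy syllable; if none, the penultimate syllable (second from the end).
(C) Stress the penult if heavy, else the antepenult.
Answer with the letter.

Rule A → syllable 4 (observed: 1).
Rule B → syllable 1 ✓.
Rule C → syllable 3 (observed: 1).

B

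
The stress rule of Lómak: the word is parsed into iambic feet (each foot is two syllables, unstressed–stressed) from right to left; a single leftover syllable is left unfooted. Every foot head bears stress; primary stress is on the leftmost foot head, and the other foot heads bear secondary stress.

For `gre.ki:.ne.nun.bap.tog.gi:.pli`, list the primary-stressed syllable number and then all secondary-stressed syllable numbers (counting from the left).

Parse right to left into iambic (σˈσ) feet: (gre.ˈki:) (ne.ˈnun) (bap.ˈtog) (gi:.ˈpli).
Foot heads (stressed positions): 2, 4, 6, 8.
End Rule Leftmost: primary stress on the leftmost head = syllable 2.
Secondary stress on 4, 6, 8: gre.ˈki:.ne.ˌnun.bap.ˌtog.gi:.ˌpli.

primary 2, secondary 4, 6, 8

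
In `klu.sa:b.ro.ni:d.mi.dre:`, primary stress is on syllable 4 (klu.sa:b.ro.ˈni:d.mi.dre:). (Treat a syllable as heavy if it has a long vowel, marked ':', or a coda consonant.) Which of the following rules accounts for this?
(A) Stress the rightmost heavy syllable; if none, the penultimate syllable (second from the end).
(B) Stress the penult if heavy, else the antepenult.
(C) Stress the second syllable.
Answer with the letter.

B

Rule A → syllable 6 (observed: 4).
Rule B → syllable 4 ✓.
Rule C → syllable 2 (observed: 4).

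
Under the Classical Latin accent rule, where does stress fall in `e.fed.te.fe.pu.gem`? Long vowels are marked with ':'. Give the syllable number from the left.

Classical Latin: stress the penult if heavy (long vowel or closed), else the antepenult.
Weights: 4 fe L, 5 pu L, 6 gem H.
The penult (syllable 5, pu) is light, so stress falls on the antepenult (syllable 4, fe).
Stress on syllable 4: e.fed.te.ˈfe.pu.gem.

4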